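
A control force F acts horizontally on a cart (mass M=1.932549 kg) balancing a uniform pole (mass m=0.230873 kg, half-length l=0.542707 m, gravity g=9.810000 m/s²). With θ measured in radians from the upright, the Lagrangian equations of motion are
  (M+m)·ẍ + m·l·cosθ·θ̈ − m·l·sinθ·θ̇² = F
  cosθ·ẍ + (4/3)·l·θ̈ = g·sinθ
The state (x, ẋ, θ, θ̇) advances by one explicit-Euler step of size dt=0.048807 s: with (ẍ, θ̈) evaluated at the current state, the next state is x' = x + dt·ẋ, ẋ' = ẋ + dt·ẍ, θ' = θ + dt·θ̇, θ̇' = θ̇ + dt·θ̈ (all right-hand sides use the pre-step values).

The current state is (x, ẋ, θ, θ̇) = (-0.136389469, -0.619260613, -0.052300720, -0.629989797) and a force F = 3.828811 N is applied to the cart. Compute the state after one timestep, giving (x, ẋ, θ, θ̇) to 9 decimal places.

sinθ=-0.052276880, cosθ=0.998632629
temp = (F + m·l·θ̇²·sinθ)/(M+m) = (3.828811 + -0.002599652)/2.163422 = 1.768592234
θ̈ = (g·sinθ − cosθ·temp)/(l·(4/3 − m·cos²θ/(M+m))) = -3.422698850
ẍ = temp − m·l·θ̈·cosθ/(M+m) = 1.966549646
Euler: x'=-0.136389469+0.048807·-0.619260613=-0.166613722, ẋ'=-0.619260613+0.048807·1.966549646=-0.523279224
       θ'=-0.052300720+0.048807·-0.629989797=-0.083048632, θ̇'=-0.629989797+0.048807·-3.422698850=-0.797041460

(-0.166613722, -0.523279224, -0.083048632, -0.797041460)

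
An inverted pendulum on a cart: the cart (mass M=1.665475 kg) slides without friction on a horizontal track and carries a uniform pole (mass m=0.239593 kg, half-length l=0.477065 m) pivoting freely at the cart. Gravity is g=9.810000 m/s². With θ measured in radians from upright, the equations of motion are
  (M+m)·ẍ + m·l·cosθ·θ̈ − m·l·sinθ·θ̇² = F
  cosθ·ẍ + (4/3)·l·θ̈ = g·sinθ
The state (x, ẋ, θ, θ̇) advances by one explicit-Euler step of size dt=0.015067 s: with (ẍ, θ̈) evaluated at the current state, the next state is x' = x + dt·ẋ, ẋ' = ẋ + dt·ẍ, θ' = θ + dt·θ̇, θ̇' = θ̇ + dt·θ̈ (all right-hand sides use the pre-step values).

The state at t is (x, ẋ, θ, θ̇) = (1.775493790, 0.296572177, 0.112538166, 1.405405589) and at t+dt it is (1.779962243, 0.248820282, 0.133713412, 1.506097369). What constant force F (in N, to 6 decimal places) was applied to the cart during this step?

ẍ = (ẋ'−ẋ)/dt = (0.248820282−0.296572177)/0.015067 = -3.169303
θ̈ = (θ̇'−θ̇)/dt = (1.506097369−1.405405589)/0.015067 = 6.682935
sinθ=0.112301, cosθ=0.993674
F = (M+m)·ẍ + m·l·cosθ·θ̈ − m·l·sinθ·θ̇² = -6.037739 + 0.759037 − 0.025353 = -5.304055

F = -5.304055 N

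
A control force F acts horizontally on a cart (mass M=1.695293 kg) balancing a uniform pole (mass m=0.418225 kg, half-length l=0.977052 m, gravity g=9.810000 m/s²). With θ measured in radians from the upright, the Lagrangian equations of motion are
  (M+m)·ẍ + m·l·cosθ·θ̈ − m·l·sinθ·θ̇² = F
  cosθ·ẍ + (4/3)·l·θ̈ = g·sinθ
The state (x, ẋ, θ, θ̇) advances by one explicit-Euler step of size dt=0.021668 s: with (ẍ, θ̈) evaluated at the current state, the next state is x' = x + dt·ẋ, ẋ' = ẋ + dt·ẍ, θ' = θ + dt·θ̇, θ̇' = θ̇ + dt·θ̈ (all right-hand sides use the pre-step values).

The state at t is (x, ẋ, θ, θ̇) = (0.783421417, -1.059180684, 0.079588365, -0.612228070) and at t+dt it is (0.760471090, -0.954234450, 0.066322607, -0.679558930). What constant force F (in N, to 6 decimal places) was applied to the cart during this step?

ẍ = (ẋ'−ẋ)/dt = (-0.954234450−-1.059180684)/0.021668 = 4.843374
θ̈ = (θ̇'−θ̇)/dt = (-0.679558930−-0.612228070)/0.021668 = -3.107387
sinθ=0.079504, cosθ=0.996835
F = (M+m)·ẍ + m·l·cosθ·θ̈ − m·l·sinθ·θ̇² = 10.236559 + -1.265745 − 0.012177 = 8.958637

F = 8.958637 N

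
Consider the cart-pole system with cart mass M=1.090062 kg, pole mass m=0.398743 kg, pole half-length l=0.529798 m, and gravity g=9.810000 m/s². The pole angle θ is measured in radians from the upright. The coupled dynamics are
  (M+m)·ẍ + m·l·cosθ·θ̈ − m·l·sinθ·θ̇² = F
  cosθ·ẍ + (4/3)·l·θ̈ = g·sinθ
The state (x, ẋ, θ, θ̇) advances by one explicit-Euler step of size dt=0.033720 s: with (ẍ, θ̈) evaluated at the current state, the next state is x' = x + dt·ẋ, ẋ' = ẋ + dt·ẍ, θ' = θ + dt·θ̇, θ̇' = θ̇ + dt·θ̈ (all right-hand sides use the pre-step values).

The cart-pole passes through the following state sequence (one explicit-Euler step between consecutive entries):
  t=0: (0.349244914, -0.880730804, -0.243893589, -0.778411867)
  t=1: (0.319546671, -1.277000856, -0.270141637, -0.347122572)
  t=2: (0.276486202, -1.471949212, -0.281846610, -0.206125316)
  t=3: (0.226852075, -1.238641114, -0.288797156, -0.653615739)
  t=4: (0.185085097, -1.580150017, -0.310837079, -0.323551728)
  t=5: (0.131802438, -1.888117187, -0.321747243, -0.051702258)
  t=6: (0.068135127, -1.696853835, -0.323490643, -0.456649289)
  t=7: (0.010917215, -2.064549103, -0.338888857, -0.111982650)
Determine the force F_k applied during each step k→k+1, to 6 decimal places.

step 0→1:
  ẍ = (ẋ'−ẋ)/dt = (-1.277000856−-0.880730804)/0.033720 = -11.751781
  θ̈ = (θ̇'−θ̇)/dt = (-0.347122572−-0.778411867)/0.033720 = 12.790311
  sinθ=-0.241483, cosθ=0.970405
  F = (M+m)·ẍ + m·l·cosθ·θ̈ − m·l·sinθ·θ̇² = -17.496110 + 2.622029 − -0.030911 = -14.843170
step 1→2:
  ẍ = (ẋ'−ẋ)/dt = (-1.471949212−-1.277000856)/0.033720 = -5.781387
  θ̈ = (θ̇'−θ̇)/dt = (-0.206125316−-0.347122572)/0.033720 = 4.181413
  sinθ=-0.266868, cosθ=0.963733
  F = (M+m)·ẍ + m·l·cosθ·θ̈ − m·l·sinθ·θ̇² = -8.607357 + 0.851301 − -0.006793 = -7.749263
step 2→3:
  ẍ = (ẋ'−ẋ)/dt = (-1.238641114−-1.471949212)/0.033720 = 6.918983
  θ̈ = (θ̇'−θ̇)/dt = (-0.653615739−-0.206125316)/0.033720 = -13.270772
  sinθ=-0.278130, cosθ=0.960543
  F = (M+m)·ẍ + m·l·cosθ·θ̈ − m·l·sinθ·θ̇² = 10.301016 + -2.692877 − -0.002496 = 7.610635
step 3→4:
  ẍ = (ẋ'−ẋ)/dt = (-1.580150017−-1.238641114)/0.033720 = -10.127785
  θ̈ = (θ̇'−θ̇)/dt = (-0.323551728−-0.653615739)/0.033720 = 9.788375
  sinθ=-0.284799, cosθ=0.958587
  F = (M+m)·ẍ + m·l·cosθ·θ̈ − m·l·sinθ·θ̇² = -15.078297 + 1.982191 − -0.025703 = -13.070402
step 4→5:
  ẍ = (ẋ'−ẋ)/dt = (-1.888117187−-1.580150017)/0.033720 = -9.133071
  θ̈ = (θ̇'−θ̇)/dt = (-0.051702258−-0.323551728)/0.033720 = 8.061965
  sinθ=-0.305856, cosθ=0.952078
  F = (M+m)·ẍ + m·l·cosθ·θ̈ − m·l·sinθ·θ̇² = -13.597362 + 1.621499 − -0.006764 = -11.969099
step 5→6:
  ẍ = (ẋ'−ẋ)/dt = (-1.696853835−-1.888117187)/0.033720 = 5.672104
  θ̈ = (θ̇'−θ̇)/dt = (-0.456649289−-0.051702258)/0.033720 = -12.009105
  sinθ=-0.316225, cosθ=0.948684
  F = (M+m)·ẍ + m·l·cosθ·θ̈ − m·l·sinθ·θ̇² = 8.444657 + -2.406777 − -0.000179 = 6.038059
step 6→7:
  ẍ = (ẋ'−ẋ)/dt = (-2.064549103−-1.696853835)/0.033720 = -10.904367
  θ̈ = (θ̇'−θ̇)/dt = (-0.111982650−-0.456649289)/0.033720 = 10.221431
  sinθ=-0.317878, cosθ=0.948132
  F = (M+m)·ẍ + m·l·cosθ·θ̈ − m·l·sinθ·θ̇² = -16.234477 + 2.047310 − -0.014003 = -14.173163

F_0 = -14.843170 N
F_1 = -7.749263 N
F_2 = 7.610635 N
F_3 = -13.070402 N
F_4 = -11.969099 N
F_5 = 6.038059 N
F_6 = -14.173163 N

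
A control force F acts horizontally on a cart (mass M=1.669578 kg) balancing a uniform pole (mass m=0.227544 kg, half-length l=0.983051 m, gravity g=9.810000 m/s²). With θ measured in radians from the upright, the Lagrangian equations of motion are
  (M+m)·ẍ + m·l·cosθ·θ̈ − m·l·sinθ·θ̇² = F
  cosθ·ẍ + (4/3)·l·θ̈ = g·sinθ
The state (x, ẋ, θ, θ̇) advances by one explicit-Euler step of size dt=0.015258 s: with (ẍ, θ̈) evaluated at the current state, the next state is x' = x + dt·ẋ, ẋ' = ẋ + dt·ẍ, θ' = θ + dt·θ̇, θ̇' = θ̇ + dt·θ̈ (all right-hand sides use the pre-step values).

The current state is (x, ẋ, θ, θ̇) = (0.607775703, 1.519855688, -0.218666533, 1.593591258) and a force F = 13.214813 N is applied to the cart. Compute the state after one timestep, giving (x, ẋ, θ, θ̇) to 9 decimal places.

sinθ=-0.216928102, cosθ=0.976187584
temp = (F + m·l·θ̇²·sinθ)/(M+m) = (13.214813 + -0.123228492)/1.897122 = 6.900760472
θ̈ = (g·sinθ − cosθ·temp)/(l·(4/3 − m·cos²θ/(M+m))) = -7.397105051
ẍ = temp − m·l·θ̈·cosθ/(M+m) = 7.752175366
Euler: x'=0.607775703+0.015258·1.519855688=0.630965661, ẋ'=1.519855688+0.015258·7.752175366=1.638138380
       θ'=-0.218666533+0.015258·1.593591258=-0.194351518, θ̇'=1.593591258+0.015258·-7.397105051=1.480726229

(0.630965661, 1.638138380, -0.194351518, 1.480726229)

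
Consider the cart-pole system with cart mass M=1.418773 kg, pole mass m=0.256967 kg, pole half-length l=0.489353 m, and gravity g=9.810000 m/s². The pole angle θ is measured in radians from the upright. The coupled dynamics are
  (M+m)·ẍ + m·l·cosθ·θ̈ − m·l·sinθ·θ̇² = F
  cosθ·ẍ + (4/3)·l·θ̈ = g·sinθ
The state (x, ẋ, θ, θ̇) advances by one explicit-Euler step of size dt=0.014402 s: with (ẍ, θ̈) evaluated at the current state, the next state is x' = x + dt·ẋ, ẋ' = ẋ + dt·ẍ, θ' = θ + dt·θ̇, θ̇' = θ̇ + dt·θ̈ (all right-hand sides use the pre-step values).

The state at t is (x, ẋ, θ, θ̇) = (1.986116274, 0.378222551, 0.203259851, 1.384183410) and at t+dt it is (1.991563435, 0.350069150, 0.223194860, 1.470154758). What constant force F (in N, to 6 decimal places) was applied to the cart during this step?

F = -2.589229 N

ẍ = (ẋ'−ẋ)/dt = (0.350069150−0.378222551)/0.014402 = -1.954826
θ̈ = (θ̇'−θ̇)/dt = (1.470154758−1.384183410)/0.014402 = 5.969403
sinθ=0.201863, cosθ=0.979414
F = (M+m)·ẍ + m·l·cosθ·θ̈ − m·l·sinθ·θ̇² = -3.275780 + 0.735185 − 0.048634 = -2.589229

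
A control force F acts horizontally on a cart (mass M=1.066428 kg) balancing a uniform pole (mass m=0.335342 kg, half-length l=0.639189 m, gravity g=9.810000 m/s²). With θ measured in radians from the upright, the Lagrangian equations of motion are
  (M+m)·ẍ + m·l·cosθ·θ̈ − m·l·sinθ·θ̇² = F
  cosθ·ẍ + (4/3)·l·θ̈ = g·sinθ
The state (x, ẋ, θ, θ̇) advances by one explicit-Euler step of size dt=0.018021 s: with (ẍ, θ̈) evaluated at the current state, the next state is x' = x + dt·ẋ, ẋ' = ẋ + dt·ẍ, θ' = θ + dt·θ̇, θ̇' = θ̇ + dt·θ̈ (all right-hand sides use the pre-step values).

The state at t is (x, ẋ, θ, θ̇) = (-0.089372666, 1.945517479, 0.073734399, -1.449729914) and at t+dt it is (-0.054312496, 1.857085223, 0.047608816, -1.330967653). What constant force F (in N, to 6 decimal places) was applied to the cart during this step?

F = -5.503168 N

ẍ = (ẋ'−ẋ)/dt = (1.857085223−1.945517479)/0.018021 = -4.907178
θ̈ = (θ̇'−θ̇)/dt = (-1.330967653−-1.449729914)/0.018021 = 6.590215
sinθ=0.073668, cosθ=0.997283
F = (M+m)·ẍ + m·l·cosθ·θ̈ − m·l·sinθ·θ̇² = -6.878735 + 1.408754 − 0.033187 = -5.503168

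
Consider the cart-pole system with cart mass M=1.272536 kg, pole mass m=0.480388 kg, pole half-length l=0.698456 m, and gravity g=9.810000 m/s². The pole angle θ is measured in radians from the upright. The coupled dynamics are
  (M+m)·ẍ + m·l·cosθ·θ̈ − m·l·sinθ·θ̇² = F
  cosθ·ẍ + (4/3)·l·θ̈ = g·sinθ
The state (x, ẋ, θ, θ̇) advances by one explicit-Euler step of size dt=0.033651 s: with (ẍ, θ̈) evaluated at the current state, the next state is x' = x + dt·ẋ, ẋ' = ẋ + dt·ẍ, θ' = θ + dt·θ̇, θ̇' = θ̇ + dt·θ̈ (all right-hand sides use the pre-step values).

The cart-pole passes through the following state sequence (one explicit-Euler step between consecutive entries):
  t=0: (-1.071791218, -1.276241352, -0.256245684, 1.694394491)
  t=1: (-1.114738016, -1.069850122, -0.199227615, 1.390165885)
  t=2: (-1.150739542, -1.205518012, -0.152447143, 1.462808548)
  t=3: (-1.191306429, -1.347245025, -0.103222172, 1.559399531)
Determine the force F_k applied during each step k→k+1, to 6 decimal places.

F_0 = 8.060955 N
F_1 = -6.228799 N
F_2 = -6.321787 N

step 0→1:
  ẍ = (ẋ'−ẋ)/dt = (-1.069850122−-1.276241352)/0.033651 = 6.133287
  θ̈ = (θ̇'−θ̇)/dt = (1.390165885−1.694394491)/0.033651 = -9.040700
  sinθ=-0.253451, cosθ=0.967348
  F = (M+m)·ẍ + m·l·cosθ·θ̈ − m·l·sinθ·θ̇² = 10.751185 + -2.934379 − -0.244148 = 8.060955
step 1→2:
  ẍ = (ẋ'−ẋ)/dt = (-1.205518012−-1.069850122)/0.033651 = -4.031615
  θ̈ = (θ̇'−θ̇)/dt = (1.462808548−1.390165885)/0.033651 = 2.158707
  sinθ=-0.197912, cosθ=0.980220
  F = (M+m)·ẍ + m·l·cosθ·θ̈ − m·l·sinθ·θ̇² = -7.067115 + 0.709984 − -0.128333 = -6.228799
step 2→3:
  ẍ = (ẋ'−ẋ)/dt = (-1.347245025−-1.205518012)/0.033651 = -4.211673
  θ̈ = (θ̇'−θ̇)/dt = (1.559399531−1.462808548)/0.033651 = 2.870375
  sinθ=-0.151857, cosθ=0.988402
  F = (M+m)·ẍ + m·l·cosθ·θ̈ − m·l·sinθ·θ̇² = -7.382743 + 0.951927 − -0.109029 = -6.321787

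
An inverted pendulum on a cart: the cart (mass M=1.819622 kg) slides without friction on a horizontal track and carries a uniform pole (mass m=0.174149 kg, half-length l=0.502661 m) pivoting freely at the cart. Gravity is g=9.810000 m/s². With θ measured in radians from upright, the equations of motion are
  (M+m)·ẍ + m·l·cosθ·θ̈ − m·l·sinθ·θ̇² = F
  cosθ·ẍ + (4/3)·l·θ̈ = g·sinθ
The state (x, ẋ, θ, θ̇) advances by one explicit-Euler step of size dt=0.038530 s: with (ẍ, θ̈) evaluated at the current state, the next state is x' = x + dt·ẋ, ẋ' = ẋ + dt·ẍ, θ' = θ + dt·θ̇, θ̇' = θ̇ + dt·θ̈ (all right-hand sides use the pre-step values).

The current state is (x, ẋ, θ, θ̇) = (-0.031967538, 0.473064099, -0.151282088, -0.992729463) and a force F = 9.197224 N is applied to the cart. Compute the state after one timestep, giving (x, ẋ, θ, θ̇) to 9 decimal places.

sinθ=-0.150705701, cosθ=0.988578673
temp = (F + m·l·θ̇²·sinθ)/(M+m) = (9.197224 + -0.013001327)/1.993771 = 4.606458150
θ̈ = (g·sinθ − cosθ·temp)/(l·(4/3 − m·cos²θ/(M+m))) = -9.616148492
ẍ = temp − m·l·θ̈·cosθ/(M+m) = 5.023839750
Euler: x'=-0.031967538+0.038530·0.473064099=-0.013740378, ẋ'=0.473064099+0.038530·5.023839750=0.666632645
       θ'=-0.151282088+0.038530·-0.992729463=-0.189531954, θ̇'=-0.992729463+0.038530·-9.616148492=-1.363239664

(-0.013740378, 0.666632645, -0.189531954, -1.363239664)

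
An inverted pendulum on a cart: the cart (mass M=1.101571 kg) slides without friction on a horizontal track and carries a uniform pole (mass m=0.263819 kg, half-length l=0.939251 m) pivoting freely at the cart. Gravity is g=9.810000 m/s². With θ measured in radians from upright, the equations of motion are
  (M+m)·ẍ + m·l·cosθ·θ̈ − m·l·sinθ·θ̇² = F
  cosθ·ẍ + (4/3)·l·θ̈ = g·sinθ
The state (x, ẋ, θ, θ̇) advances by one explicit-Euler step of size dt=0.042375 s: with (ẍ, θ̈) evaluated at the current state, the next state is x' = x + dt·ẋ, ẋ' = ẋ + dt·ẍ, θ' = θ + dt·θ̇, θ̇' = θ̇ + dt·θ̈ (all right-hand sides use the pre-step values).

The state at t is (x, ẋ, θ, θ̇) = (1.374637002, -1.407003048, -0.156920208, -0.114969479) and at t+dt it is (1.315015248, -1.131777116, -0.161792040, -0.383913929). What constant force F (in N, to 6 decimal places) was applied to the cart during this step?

ẍ = (ẋ'−ẋ)/dt = (-1.131777116−-1.407003048)/0.042375 = 6.495007
θ̈ = (θ̇'−θ̇)/dt = (-0.383913929−-0.114969479)/0.042375 = -6.346772
sinθ=-0.156277, cosθ=0.987713
F = (M+m)·ẍ + m·l·cosθ·θ̈ − m·l·sinθ·θ̇² = 8.868218 + -1.553358 − -0.000512 = 7.315372

F = 7.315372 N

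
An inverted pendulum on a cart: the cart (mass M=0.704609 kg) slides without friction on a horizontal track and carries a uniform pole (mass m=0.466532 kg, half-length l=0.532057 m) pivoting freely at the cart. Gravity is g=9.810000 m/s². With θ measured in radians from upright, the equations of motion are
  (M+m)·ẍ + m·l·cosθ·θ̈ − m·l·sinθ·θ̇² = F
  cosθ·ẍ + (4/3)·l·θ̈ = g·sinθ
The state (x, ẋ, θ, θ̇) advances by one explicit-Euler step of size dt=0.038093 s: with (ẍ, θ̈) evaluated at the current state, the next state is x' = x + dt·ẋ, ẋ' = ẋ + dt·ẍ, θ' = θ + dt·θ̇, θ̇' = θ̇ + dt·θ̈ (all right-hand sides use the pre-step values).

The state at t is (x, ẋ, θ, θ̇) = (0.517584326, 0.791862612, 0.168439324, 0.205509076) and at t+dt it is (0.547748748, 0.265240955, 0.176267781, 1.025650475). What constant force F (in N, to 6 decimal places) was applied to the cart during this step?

F = -10.923777 N

ẍ = (ẋ'−ẋ)/dt = (0.265240955−0.791862612)/0.038093 = -13.824631
θ̈ = (θ̇'−θ̇)/dt = (1.025650475−0.205509076)/0.038093 = 21.529977
sinθ=0.167644, cosθ=0.985848
F = (M+m)·ẍ + m·l·cosθ·θ̈ − m·l·sinθ·θ̇² = -16.190592 + 5.268572 − 0.001757 = -10.923777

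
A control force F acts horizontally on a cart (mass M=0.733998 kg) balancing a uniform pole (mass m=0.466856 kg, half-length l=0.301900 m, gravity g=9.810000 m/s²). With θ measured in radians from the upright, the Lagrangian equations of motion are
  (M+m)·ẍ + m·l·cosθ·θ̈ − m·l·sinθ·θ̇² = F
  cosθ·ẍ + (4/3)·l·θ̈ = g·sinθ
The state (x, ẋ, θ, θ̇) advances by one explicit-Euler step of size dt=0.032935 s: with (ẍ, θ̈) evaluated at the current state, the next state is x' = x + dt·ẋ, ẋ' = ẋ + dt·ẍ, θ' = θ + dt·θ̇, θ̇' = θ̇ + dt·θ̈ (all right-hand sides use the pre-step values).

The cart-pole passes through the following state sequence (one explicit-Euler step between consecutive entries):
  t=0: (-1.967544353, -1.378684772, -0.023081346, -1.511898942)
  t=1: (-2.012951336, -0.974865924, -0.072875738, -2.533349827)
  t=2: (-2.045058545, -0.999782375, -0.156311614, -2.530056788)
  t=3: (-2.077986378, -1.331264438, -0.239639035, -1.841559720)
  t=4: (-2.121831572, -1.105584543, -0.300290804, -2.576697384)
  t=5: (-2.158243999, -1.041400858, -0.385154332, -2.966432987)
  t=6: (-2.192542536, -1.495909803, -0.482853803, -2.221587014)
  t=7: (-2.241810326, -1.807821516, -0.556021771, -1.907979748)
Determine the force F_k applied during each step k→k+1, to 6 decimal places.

step 0→1:
  ẍ = (ẋ'−ẋ)/dt = (-0.974865924−-1.378684772)/0.032935 = 12.261085
  θ̈ = (θ̇'−θ̇)/dt = (-2.533349827−-1.511898942)/0.032935 = -31.014146
  sinθ=-0.023079, cosθ=0.999734
  F = (M+m)·ẍ + m·l·cosθ·θ̈ − m·l·sinθ·θ̇² = 14.723773 + -4.370088 − -0.007436 = 10.361121
step 1→2:
  ẍ = (ẋ'−ẋ)/dt = (-0.999782375−-0.974865924)/0.032935 = -0.756534
  θ̈ = (θ̇'−θ̇)/dt = (-2.530056788−-2.533349827)/0.032935 = 0.099986
  sinθ=-0.072811, cosθ=0.997346
  F = (M+m)·ẍ + m·l·cosθ·θ̈ − m·l·sinθ·θ̇² = -0.908487 + 0.014055 − -0.065862 = -0.828570
step 2→3:
  ẍ = (ẋ'−ẋ)/dt = (-1.331264438−-0.999782375)/0.032935 = -10.064735
  θ̈ = (θ̇'−θ̇)/dt = (-1.841559720−-2.530056788)/0.032935 = 20.904723
  sinθ=-0.155676, cosθ=0.987808
  F = (M+m)·ẍ + m·l·cosθ·θ̈ − m·l·sinθ·θ̇² = -12.086278 + 2.910470 − -0.140452 = -9.035356
step 3→4:
  ẍ = (ẋ'−ẋ)/dt = (-1.105584543−-1.331264438)/0.032935 = 6.852282
  θ̈ = (θ̇'−θ̇)/dt = (-2.576697384−-1.841559720)/0.032935 = -22.320864
  sinθ=-0.237352, cosθ=0.971424
  F = (M+m)·ẍ + m·l·cosθ·θ̈ − m·l·sinθ·θ̇² = 8.228590 + -3.056087 − -0.113452 = 5.285954
step 4→5:
  ẍ = (ẋ'−ẋ)/dt = (-1.041400858−-1.105584543)/0.032935 = 1.948799
  θ̈ = (θ̇'−θ̇)/dt = (-2.966432987−-2.576697384)/0.032935 = -11.833478
  sinθ=-0.295798, cosθ=0.955251
  F = (M+m)·ẍ + m·l·cosθ·θ̈ − m·l·sinθ·θ̇² = 2.340223 + -1.593220 − -0.276801 = 1.023804
step 5→6:
  ẍ = (ẋ'−ẋ)/dt = (-1.495909803−-1.041400858)/0.032935 = -13.800180
  θ̈ = (θ̇'−θ̇)/dt = (-2.221587014−-2.966432987)/0.032935 = 22.615636
  sinθ=-0.375702, cosθ=0.926740
  F = (M+m)·ẍ + m·l·cosθ·θ̈ − m·l·sinθ·θ̇² = -16.572002 + 2.954017 − -0.465971 = -13.152014
step 6→7:
  ẍ = (ẋ'−ẋ)/dt = (-1.807821516−-1.495909803)/0.032935 = -9.470524
  θ̈ = (θ̇'−θ̇)/dt = (-1.907979748−-2.221587014)/0.032935 = 9.522006
  sinθ=-0.464309, cosθ=0.885673
  F = (M+m)·ẍ + m·l·cosθ·θ̈ − m·l·sinθ·θ̇² = -11.372717 + 1.188634 − -0.322983 = -9.861100

F_0 = 10.361121 N
F_1 = -0.828570 N
F_2 = -9.035356 N
F_3 = 5.285954 N
F_4 = 1.023804 N
F_5 = -13.152014 N
F_6 = -9.861100 N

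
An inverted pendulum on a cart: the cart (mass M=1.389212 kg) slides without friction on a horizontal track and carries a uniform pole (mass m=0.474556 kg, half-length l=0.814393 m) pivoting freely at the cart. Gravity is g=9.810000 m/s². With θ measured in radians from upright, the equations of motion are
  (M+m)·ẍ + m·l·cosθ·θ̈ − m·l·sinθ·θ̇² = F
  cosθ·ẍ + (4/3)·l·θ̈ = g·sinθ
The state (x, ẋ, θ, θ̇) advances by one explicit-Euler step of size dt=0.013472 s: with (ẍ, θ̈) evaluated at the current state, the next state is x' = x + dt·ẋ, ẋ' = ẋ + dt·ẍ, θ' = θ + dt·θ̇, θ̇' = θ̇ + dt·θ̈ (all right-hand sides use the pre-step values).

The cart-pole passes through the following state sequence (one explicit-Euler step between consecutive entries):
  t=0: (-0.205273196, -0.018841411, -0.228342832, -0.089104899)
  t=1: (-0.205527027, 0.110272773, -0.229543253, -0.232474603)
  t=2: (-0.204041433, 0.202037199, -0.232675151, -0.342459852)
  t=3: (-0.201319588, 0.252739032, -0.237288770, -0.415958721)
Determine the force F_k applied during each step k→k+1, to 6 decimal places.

step 0→1:
  ẍ = (ẋ'−ẋ)/dt = (0.110272773−-0.018841411)/0.013472 = 9.583891
  θ̈ = (θ̇'−θ̇)/dt = (-0.232474603−-0.089104899)/0.013472 = -10.642051
  sinθ=-0.226364, cosθ=0.974043
  F = (M+m)·ẍ + m·l·cosθ·θ̈ − m·l·sinθ·θ̇² = 17.862150 + -4.006129 − -0.000695 = 13.856716
step 1→2:
  ẍ = (ẋ'−ẋ)/dt = (0.202037199−0.110272773)/0.013472 = 6.811492
  θ̈ = (θ̇'−θ̇)/dt = (-0.342459852−-0.232474603)/0.013472 = -8.163988
  sinθ=-0.227533, cosθ=0.973770
  F = (M+m)·ẍ + m·l·cosθ·θ̈ − m·l·sinθ·θ̇² = 12.695042 + -3.072419 − -0.004752 = 9.627375
step 2→3:
  ẍ = (ẋ'−ẋ)/dt = (0.252739032−0.202037199)/0.013472 = 3.763497
  θ̈ = (θ̇'−θ̇)/dt = (-0.415958721−-0.342459852)/0.013472 = -5.455676
  sinθ=-0.230581, cosθ=0.973053
  F = (M+m)·ẍ + m·l·cosθ·θ̈ − m·l·sinθ·θ̇² = 7.014286 + -2.051666 − -0.010451 = 4.973071

F_0 = 13.856716 N
F_1 = 9.627375 N
F_2 = 4.973071 N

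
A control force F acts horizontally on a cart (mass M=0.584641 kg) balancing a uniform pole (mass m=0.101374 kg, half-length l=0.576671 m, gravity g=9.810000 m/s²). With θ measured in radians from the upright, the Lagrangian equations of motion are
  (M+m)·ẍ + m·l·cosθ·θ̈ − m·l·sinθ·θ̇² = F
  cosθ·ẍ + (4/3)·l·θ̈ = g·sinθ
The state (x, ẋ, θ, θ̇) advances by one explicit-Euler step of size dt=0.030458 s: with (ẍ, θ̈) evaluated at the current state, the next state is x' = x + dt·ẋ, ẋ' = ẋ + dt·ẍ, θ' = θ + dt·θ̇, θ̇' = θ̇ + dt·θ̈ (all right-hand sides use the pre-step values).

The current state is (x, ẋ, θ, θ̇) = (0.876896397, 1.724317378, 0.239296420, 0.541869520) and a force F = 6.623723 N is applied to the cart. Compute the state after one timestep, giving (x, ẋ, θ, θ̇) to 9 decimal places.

sinθ=0.237019154, cosθ=0.971504977
temp = (F + m·l·θ̇²·sinθ)/(M+m) = (6.623723 + 0.004068437)/0.686015 = 9.661292300
θ̈ = (g·sinθ − cosθ·temp)/(l·(4/3 − m·cos²θ/(M+m))) = -10.255896701
ẍ = temp − m·l·θ̈·cosθ/(M+m) = 10.510354977
Euler: x'=0.876896397+0.030458·1.724317378=0.929415656, ẋ'=1.724317378+0.030458·10.510354977=2.044441770
       θ'=0.239296420+0.030458·0.541869520=0.255800682, θ̇'=0.541869520+0.030458·-10.255896701=0.229495418

(0.929415656, 2.044441770, 0.255800682, 0.229495418)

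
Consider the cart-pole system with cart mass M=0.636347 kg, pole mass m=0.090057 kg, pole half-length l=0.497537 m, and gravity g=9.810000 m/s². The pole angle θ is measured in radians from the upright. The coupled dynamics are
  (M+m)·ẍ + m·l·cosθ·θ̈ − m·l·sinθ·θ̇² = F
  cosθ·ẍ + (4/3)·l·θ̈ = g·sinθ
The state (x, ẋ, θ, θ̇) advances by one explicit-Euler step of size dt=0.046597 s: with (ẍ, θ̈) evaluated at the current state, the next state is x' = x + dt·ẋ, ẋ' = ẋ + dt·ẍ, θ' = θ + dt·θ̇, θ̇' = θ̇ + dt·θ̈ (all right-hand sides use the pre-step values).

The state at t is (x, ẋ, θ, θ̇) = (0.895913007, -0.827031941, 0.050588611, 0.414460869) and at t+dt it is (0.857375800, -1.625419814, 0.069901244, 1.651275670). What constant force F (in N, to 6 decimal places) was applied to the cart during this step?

F = -11.258742 N

ẍ = (ẋ'−ẋ)/dt = (-1.625419814−-0.827031941)/0.046597 = -17.133890
θ̈ = (θ̇'−θ̇)/dt = (1.651275670−0.414460869)/0.046597 = 26.542799
sinθ=0.050567, cosθ=0.998721
F = (M+m)·ẍ + m·l·cosθ·θ̈ − m·l·sinθ·θ̇² = -12.446126 + 1.187773 − 0.000389 = -11.258742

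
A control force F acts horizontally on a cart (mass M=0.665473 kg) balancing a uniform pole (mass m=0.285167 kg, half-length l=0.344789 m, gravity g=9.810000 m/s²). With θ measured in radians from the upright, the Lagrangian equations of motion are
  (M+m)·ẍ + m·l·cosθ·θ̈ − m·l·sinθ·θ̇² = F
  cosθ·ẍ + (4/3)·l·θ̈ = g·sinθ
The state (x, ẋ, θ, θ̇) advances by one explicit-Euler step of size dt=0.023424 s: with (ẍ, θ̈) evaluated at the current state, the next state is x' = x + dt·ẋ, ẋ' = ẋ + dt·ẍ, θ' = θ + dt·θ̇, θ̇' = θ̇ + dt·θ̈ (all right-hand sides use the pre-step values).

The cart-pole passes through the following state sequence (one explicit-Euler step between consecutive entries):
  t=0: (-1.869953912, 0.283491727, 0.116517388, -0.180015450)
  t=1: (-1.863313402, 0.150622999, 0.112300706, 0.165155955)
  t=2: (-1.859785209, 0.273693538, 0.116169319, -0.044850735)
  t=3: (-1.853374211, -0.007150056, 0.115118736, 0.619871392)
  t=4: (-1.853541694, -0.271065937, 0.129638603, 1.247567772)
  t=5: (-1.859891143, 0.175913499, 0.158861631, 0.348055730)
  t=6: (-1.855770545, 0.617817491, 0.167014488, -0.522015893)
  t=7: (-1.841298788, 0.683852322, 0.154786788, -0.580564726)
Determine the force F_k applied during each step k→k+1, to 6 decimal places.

step 0→1:
  ẍ = (ẋ'−ẋ)/dt = (0.150622999−0.283491727)/0.023424 = -5.672333
  θ̈ = (θ̇'−θ̇)/dt = (0.165155955−-0.180015450)/0.023424 = 14.735801
  sinθ=0.116254, cosθ=0.993220
  F = (M+m)·ẍ + m·l·cosθ·θ̈ − m·l·sinθ·θ̇² = -5.392347 + 1.439036 − 0.000370 = -3.953681
step 1→2:
  ẍ = (ẋ'−ẋ)/dt = (0.273693538−0.150622999)/0.023424 = 5.254036
  θ̈ = (θ̇'−θ̇)/dt = (-0.044850735−0.165155955)/0.023424 = -8.965450
  sinθ=0.112065, cosθ=0.993701
  F = (M+m)·ẍ + m·l·cosθ·θ̈ − m·l·sinθ·θ̇² = 4.994697 + -0.875952 − 0.000301 = 4.118444
step 2→3:
  ẍ = (ẋ'−ẋ)/dt = (-0.007150056−0.273693538)/0.023424 = -11.989566
  θ̈ = (θ̇'−θ̇)/dt = (0.619871392−-0.044850735)/0.023424 = 28.377823
  sinθ=0.115908, cosθ=0.993260
  F = (M+m)·ẍ + m·l·cosθ·θ̈ − m·l·sinθ·θ̇² = -11.397761 + 2.771371 − 0.000023 = -8.626413
step 3→4:
  ẍ = (ẋ'−ẋ)/dt = (-0.271065937−-0.007150056)/0.023424 = -11.266901
  θ̈ = (θ̇'−θ̇)/dt = (1.247567772−0.619871392)/0.023424 = 26.797147
  sinθ=0.114865, cosθ=0.993381
  F = (M+m)·ẍ + m·l·cosθ·θ̈ − m·l·sinθ·θ̇² = -10.710766 + 2.617322 − 0.004340 = -8.097784
step 4→5:
  ẍ = (ẋ'−ẋ)/dt = (0.175913499−-0.271065937)/0.023424 = 19.082114
  θ̈ = (θ̇'−θ̇)/dt = (0.348055730−1.247567772)/0.023424 = -38.401300
  sinθ=0.129276, cosθ=0.991609
  F = (M+m)·ẍ + m·l·cosθ·θ̈ − m·l·sinθ·θ̇² = 18.140221 + -3.744026 − 0.019783 = 14.376411
step 5→6:
  ẍ = (ẋ'−ẋ)/dt = (0.617817491−0.175913499)/0.023424 = 18.865437
  θ̈ = (θ̇'−θ̇)/dt = (-0.522015893−0.348055730)/0.023424 = -37.144451
  sinθ=0.158194, cosθ=0.987408
  F = (M+m)·ẍ + m·l·cosθ·θ̈ − m·l·sinθ·θ̇² = 17.934239 + -3.606146 − 0.001884 = 14.326209
step 6→7:
  ẍ = (ẋ'−ẋ)/dt = (0.683852322−0.617817491)/0.023424 = 2.819110
  θ̈ = (θ̇'−θ̇)/dt = (-0.580564726−-0.522015893)/0.023424 = -2.499523
  sinθ=0.166239, cosθ=0.986085
  F = (M+m)·ẍ + m·l·cosθ·θ̈ − m·l·sinθ·θ̇² = 2.679959 + -0.242340 − 0.004454 = 2.433165

F_0 = -3.953681 N
F_1 = 4.118444 N
F_2 = -8.626413 N
F_3 = -8.097784 N
F_4 = 14.376411 N
F_5 = 14.326209 N
F_6 = 2.433165 N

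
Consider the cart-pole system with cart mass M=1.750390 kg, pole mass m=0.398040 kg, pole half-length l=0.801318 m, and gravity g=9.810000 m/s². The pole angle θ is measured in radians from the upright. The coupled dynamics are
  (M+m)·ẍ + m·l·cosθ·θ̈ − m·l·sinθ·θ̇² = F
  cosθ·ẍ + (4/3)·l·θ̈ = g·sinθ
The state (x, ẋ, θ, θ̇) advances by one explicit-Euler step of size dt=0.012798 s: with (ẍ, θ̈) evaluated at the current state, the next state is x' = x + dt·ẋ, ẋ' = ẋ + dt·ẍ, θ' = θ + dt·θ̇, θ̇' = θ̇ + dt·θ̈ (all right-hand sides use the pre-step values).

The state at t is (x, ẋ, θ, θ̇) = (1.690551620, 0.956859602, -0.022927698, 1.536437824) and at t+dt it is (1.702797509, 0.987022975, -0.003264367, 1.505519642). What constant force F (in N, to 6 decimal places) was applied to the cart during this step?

ẍ = (ẋ'−ẋ)/dt = (0.987022975−0.956859602)/0.012798 = 2.356882
θ̈ = (θ̇'−θ̇)/dt = (1.505519642−1.536437824)/0.012798 = -2.415860
sinθ=-0.022926, cosθ=0.999737
F = (M+m)·ẍ + m·l·cosθ·θ̈ − m·l·sinθ·θ̇² = 5.063595 + -0.770352 − -0.017262 = 4.310505

F = 4.310505 N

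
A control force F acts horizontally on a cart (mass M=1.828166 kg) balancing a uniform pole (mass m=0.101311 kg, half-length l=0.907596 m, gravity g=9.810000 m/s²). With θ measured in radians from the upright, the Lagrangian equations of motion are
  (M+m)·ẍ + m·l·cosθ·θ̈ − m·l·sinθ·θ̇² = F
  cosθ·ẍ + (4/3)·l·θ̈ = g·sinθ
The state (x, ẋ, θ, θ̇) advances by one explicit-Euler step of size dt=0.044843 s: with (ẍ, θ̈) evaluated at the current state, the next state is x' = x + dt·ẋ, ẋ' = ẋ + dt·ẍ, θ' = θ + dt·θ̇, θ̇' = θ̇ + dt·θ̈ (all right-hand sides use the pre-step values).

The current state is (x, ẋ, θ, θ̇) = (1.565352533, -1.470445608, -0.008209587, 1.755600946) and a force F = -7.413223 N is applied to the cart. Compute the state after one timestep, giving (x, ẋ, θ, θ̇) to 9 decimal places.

(1.499413341, -1.649707163, 0.070516826, 1.900745986)

sinθ=-0.008209495, cosθ=0.999966302
temp = (F + m·l·θ̇²·sinθ)/(M+m) = (-7.413223 + -0.002326576)/1.929477 = -3.843295139
θ̈ = (g·sinθ − cosθ·temp)/(l·(4/3 − m·cos²θ/(M+m))) = 3.236737951
ẍ = temp − m·l·θ̈·cosθ/(M+m) = -3.997537078
Euler: x'=1.565352533+0.044843·-1.470445608=1.499413341, ẋ'=-1.470445608+0.044843·-3.997537078=-1.649707163
       θ'=-0.008209587+0.044843·1.755600946=0.070516826, θ̇'=1.755600946+0.044843·3.236737951=1.900745986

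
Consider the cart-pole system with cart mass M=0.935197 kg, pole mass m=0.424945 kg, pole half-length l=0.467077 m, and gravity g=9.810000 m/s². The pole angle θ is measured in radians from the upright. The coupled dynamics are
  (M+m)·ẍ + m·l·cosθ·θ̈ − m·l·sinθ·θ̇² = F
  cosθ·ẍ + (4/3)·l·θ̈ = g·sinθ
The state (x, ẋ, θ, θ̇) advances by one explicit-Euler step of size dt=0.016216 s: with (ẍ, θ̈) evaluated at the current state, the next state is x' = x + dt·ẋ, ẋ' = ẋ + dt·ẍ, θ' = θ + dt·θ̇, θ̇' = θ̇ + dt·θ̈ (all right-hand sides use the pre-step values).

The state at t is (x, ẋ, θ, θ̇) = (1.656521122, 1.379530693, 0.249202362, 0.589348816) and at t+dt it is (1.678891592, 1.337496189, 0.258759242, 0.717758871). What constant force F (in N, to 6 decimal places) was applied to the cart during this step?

F = -2.019538 N

ẍ = (ẋ'−ẋ)/dt = (1.337496189−1.379530693)/0.016216 = -2.592162
θ̈ = (θ̇'−θ̇)/dt = (0.717758871−0.589348816)/0.016216 = 7.918726
sinθ=0.246631, cosθ=0.969109
F = (M+m)·ẍ + m·l·cosθ·θ̈ − m·l·sinθ·θ̇² = -3.525709 + 1.523173 − 0.017003 = -2.019538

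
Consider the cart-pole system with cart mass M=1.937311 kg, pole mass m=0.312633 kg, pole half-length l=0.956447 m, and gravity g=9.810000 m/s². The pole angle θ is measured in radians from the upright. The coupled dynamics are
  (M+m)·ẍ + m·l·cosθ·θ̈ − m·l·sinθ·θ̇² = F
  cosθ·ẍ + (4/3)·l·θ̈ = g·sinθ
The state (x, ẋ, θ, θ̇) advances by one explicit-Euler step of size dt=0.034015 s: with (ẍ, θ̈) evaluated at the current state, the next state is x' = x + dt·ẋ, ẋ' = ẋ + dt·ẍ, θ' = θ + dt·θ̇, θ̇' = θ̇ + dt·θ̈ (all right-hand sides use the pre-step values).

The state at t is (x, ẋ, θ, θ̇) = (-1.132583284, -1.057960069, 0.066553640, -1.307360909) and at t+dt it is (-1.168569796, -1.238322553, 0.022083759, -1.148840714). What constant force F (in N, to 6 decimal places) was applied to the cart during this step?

F = -10.573757 N

ẍ = (ẋ'−ẋ)/dt = (-1.238322553−-1.057960069)/0.034015 = -5.302440
θ̈ = (θ̇'−θ̇)/dt = (-1.148840714−-1.307360909)/0.034015 = 4.660303
sinθ=0.066505, cosθ=0.997786
F = (M+m)·ẍ + m·l·cosθ·θ̈ − m·l·sinθ·θ̇² = -11.930192 + 1.390424 − 0.033989 = -10.573757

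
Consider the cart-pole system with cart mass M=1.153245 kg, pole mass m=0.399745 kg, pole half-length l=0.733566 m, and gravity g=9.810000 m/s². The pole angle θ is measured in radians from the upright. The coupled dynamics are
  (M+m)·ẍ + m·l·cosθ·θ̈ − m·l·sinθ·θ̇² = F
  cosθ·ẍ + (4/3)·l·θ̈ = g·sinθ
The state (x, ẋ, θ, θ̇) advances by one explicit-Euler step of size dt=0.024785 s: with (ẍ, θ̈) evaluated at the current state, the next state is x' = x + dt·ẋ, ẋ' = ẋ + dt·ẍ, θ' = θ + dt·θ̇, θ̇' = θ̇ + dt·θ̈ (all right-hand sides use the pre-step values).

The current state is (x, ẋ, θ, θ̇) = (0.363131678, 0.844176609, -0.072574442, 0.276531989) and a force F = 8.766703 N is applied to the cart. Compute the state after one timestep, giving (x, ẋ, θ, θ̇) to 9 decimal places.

(0.384054595, 1.021513051, -0.065720597, 0.077674675)

sinθ=-0.072510750, cosθ=0.997367631
temp = (F + m·l·θ̇²·sinθ)/(M+m) = (8.766703 + -0.001625981)/1.552990 = 5.644000940
θ̈ = (g·sinθ − cosθ·temp)/(l·(4/3 − m·cos²θ/(M+m))) = -8.023292863
ẍ = temp − m·l·θ̈·cosθ/(M+m) = 7.154990589
Euler: x'=0.363131678+0.024785·0.844176609=0.384054595, ẋ'=0.844176609+0.024785·7.154990589=1.021513051
       θ'=-0.072574442+0.024785·0.276531989=-0.065720597, θ̇'=0.276531989+0.024785·-8.023292863=0.077674675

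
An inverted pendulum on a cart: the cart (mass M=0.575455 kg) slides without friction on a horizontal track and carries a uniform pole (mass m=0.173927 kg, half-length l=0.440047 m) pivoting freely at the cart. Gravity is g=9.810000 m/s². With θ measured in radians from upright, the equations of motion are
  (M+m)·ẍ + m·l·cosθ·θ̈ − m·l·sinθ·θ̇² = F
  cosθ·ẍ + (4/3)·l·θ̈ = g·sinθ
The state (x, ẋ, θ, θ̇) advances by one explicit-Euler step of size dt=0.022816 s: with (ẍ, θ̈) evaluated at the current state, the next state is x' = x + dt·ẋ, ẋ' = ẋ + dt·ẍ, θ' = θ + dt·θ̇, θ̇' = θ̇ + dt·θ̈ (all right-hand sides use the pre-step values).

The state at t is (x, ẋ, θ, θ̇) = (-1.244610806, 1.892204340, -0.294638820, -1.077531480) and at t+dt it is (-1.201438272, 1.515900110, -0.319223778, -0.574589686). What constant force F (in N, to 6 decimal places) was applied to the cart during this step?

ẍ = (ẋ'−ẋ)/dt = (1.515900110−1.892204340)/0.022816 = -16.492997
θ̈ = (θ̇'−θ̇)/dt = (-0.574589686−-1.077531480)/0.022816 = 22.043382
sinθ=-0.290394, cosθ=0.956907
F = (M+m)·ẍ + m·l·cosθ·θ̈ − m·l·sinθ·θ̇² = -12.359555 + 1.614411 − -0.025806 = -10.719339

F = -10.719339 N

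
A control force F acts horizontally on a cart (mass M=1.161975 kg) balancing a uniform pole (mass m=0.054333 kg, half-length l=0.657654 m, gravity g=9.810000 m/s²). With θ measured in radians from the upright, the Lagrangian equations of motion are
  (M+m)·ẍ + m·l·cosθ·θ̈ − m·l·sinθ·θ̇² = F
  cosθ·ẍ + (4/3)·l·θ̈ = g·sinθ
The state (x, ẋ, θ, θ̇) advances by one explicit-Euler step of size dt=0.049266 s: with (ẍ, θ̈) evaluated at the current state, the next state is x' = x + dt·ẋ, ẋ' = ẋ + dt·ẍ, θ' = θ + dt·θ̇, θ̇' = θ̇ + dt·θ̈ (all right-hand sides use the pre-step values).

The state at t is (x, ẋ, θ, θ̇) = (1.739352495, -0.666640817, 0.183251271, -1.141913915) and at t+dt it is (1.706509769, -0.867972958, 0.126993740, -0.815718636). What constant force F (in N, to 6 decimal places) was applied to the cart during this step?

F = -4.746471 N

ẍ = (ẋ'−ẋ)/dt = (-0.867972958−-0.666640817)/0.049266 = -4.086635
θ̈ = (θ̇'−θ̇)/dt = (-0.815718636−-1.141913915)/0.049266 = 6.621103
sinθ=0.182227, cosθ=0.983256
F = (M+m)·ẍ + m·l·cosθ·θ̈ − m·l·sinθ·θ̇² = -4.970606 + 0.232626 − 0.008491 = -4.746471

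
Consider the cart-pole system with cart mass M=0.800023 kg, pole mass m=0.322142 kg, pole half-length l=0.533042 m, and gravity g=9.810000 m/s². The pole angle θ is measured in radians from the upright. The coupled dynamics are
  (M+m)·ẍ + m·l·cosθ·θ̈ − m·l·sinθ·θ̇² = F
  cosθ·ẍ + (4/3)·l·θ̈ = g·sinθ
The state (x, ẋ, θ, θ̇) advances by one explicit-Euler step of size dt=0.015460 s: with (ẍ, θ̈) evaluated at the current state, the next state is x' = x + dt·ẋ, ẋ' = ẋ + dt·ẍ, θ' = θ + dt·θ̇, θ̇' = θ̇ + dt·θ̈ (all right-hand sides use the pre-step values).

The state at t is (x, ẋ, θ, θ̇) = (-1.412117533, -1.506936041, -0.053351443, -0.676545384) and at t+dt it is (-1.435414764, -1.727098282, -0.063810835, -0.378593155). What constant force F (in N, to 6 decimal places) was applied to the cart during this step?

F = -12.671632 N

ẍ = (ẋ'−ẋ)/dt = (-1.727098282−-1.506936041)/0.015460 = -14.240766
θ̈ = (θ̇'−θ̇)/dt = (-0.378593155−-0.676545384)/0.015460 = 19.272460
sinθ=-0.053326, cosθ=0.998577
F = (M+m)·ẍ + m·l·cosθ·θ̈ − m·l·sinθ·θ̇² = -15.980489 + 3.304666 − -0.004191 = -12.671632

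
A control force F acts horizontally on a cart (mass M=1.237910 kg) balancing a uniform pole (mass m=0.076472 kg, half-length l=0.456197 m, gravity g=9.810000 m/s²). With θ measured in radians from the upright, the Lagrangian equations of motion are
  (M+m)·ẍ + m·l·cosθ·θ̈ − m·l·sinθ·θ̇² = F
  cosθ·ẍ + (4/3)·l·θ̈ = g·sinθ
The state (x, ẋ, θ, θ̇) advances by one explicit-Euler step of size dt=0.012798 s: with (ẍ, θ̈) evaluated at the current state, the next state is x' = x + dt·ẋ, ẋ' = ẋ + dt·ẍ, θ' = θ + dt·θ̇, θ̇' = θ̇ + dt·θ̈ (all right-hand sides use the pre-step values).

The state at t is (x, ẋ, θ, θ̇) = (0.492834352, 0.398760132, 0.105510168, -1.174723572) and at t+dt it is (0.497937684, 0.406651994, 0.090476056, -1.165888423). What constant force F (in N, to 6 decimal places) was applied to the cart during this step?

ẍ = (ẋ'−ẋ)/dt = (0.406651994−0.398760132)/0.012798 = 0.616648
θ̈ = (θ̇'−θ̇)/dt = (-1.165888423−-1.174723572)/0.012798 = 0.690354
sinθ=0.105315, cosθ=0.994439
F = (M+m)·ẍ + m·l·cosθ·θ̈ − m·l·sinθ·θ̇² = 0.810511 + 0.023950 − 0.005070 = 0.829391

F = 0.829391 N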